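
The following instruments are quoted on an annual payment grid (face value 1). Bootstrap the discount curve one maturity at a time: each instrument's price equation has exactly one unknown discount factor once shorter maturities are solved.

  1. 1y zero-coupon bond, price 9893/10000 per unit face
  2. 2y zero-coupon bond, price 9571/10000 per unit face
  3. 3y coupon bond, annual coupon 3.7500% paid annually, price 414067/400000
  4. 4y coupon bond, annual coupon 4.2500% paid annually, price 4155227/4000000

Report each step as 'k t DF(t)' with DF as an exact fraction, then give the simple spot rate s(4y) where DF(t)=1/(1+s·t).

step 1 [1y] zero: DF = P = 9893/10000 ≈ 0.989300
step 2 [2y] zero: DF = P = 9571/10000 ≈ 0.957100
step 3 [3y] bond c/1=3/80: DF=(414067/400000 − 3/80·(0.989300+0.957100))/(1+3/80) = 4637/5000 ≈ 0.927400
step 4 [4y] bond c/1=17/400: DF=(4155227/4000000 − 17/400·(0.989300+0.957100+0.927400))/(1+17/400) = 8793/10000 ≈ 0.879300

1 1 9893/10000
2 2 9571/10000
3 3 4637/5000
4 4 8793/10000
s(4y) = (1/(8793/10000) − 1)/(4) = 1207/35172 ≈ 3.4317%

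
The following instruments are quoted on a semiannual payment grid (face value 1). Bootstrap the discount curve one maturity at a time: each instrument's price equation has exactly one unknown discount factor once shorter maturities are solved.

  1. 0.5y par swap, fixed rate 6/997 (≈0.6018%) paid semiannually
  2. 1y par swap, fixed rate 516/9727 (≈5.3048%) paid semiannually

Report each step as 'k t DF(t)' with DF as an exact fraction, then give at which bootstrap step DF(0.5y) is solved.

step 1 [0.5y] swap r/2=3/997: DF=(1 − 3/997·(0))/(1+3/997) = 997/1000 ≈ 0.997000
step 2 [1y] swap r/2=258/9727: DF=(1 − 258/9727·(0.997000))/(1+258/9727) = 2371/2500 ≈ 0.948400

1 1/2 997/1000
2 1 2371/2500
DF(0.5y) is solved at step 1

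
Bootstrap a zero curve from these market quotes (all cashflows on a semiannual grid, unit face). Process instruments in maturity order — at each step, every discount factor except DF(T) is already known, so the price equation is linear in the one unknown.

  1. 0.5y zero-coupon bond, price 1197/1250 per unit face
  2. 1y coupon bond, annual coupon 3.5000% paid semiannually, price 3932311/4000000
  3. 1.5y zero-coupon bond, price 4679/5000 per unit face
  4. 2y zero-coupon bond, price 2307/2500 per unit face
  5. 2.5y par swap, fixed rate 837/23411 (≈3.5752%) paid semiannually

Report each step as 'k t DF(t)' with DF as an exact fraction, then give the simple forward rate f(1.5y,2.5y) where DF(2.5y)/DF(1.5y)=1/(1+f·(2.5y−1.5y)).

1 1/2 1197/1250
2 1 9497/10000
3 3/2 4679/5000
4 2 2307/2500
5 5/2 9163/10000
f(1.5y,2.5y) = ((4679/5000)/(9163/10000) − 1)/(1) = 195/9163 ≈ 2.1281%

step 1 [0.5y] zero: DF = P = 1197/1250 ≈ 0.957600
step 2 [1y] bond c/2=7/400: DF=(3932311/4000000 − 7/400·(0.957600))/(1+7/400) = 9497/10000 ≈ 0.949700
step 3 [1.5y] zero: DF = P = 4679/5000 ≈ 0.935800
step 4 [2y] zero: DF = P = 2307/2500 ≈ 0.922800
step 5 [2.5y] swap r/2=837/46822: DF=(1 − 837/46822·(0.957600+0.949700+0.935800+0.922800))/(1+837/46822) = 9163/10000 ≈ 0.916300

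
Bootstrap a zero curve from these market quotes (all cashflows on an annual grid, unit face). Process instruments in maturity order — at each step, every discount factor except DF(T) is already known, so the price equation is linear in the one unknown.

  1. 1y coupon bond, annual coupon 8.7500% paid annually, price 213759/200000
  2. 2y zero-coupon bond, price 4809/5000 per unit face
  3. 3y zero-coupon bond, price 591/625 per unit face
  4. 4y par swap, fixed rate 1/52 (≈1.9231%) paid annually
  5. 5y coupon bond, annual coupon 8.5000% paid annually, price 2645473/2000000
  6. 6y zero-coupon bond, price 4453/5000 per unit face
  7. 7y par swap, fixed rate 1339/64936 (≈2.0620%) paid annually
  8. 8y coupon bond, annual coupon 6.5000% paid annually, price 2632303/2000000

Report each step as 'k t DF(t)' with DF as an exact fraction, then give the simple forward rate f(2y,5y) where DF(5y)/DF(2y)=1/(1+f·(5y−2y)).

1 1 2457/2500
2 2 4809/5000
3 3 591/625
4 4 4633/5000
5 5 9201/10000
6 6 4453/5000
7 7 8661/10000
8 8 1679/2000
f(2y,5y) = ((4809/5000)/(9201/10000) − 1)/(3) = 139/9201 ≈ 1.5107%

step 1 [1y] bond c/1=7/80: DF=(213759/200000 − 7/80·(0))/(1+7/80) = 2457/2500 ≈ 0.982800
step 2 [2y] zero: DF = P = 4809/5000 ≈ 0.961800
step 3 [3y] zero: DF = P = 591/625 ≈ 0.945600
step 4 [4y] swap r/1=1/52: DF=(1 − 1/52·(0.982800+0.961800+0.945600))/(1+1/52) = 4633/5000 ≈ 0.926600
step 5 [5y] bond c/1=17/200: DF=(2645473/2000000 − 17/200·(0.982800+0.961800+0.945600+0.926600))/(1+17/200) = 9201/10000 ≈ 0.920100
step 6 [6y] zero: DF = P = 4453/5000 ≈ 0.890600
step 7 [7y] swap r/1=1339/64936: DF=(1 − 1339/64936·(0.982800+0.961800+0.945600+0.926600+0.920100+0.890600))/(1+1339/64936) = 8661/10000 ≈ 0.866100
step 8 [8y] bond c/1=13/200: DF=(2632303/2000000 − 13/200·(0.982800+0.961800+0.945600+0.926600+0.920100+0.890600+0.866100))/(1+13/200) = 1679/2000 ≈ 0.839500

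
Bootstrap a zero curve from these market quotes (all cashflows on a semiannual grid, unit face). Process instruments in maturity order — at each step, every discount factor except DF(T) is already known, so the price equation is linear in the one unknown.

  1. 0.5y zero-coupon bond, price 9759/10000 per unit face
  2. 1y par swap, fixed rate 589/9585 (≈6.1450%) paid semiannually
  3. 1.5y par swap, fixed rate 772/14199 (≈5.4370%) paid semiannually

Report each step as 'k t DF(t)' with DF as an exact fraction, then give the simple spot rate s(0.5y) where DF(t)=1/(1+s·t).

step 1 [0.5y] zero: DF = P = 9759/10000 ≈ 0.975900
step 2 [1y] swap r/2=589/19170: DF=(1 − 589/19170·(0.975900))/(1+589/19170) = 9411/10000 ≈ 0.941100
step 3 [1.5y] swap r/2=386/14199: DF=(1 − 386/14199·(0.975900+0.941100))/(1+386/14199) = 2307/2500 ≈ 0.922800

1 1/2 9759/10000
2 1 9411/10000
3 3/2 2307/2500
s(0.5y) = (1/(9759/10000) − 1)/(1/2) = 482/9759 ≈ 4.9390%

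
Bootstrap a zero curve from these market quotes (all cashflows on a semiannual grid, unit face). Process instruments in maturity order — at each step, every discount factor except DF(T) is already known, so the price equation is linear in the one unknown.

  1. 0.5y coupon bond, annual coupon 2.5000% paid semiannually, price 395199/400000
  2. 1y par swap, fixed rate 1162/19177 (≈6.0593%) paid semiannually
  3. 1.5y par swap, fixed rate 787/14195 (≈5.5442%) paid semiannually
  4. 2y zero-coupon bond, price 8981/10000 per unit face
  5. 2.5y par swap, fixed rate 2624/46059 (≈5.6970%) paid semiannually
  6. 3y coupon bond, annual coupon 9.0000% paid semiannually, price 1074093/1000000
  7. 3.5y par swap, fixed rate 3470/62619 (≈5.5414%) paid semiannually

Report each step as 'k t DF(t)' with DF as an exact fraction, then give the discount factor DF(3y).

step 1 [0.5y] bond c/2=1/80: DF=(395199/400000 − 1/80·(0))/(1+1/80) = 4879/5000 ≈ 0.975800
step 2 [1y] swap r/2=581/19177: DF=(1 − 581/19177·(0.975800))/(1+581/19177) = 9419/10000 ≈ 0.941900
step 3 [1.5y] swap r/2=787/28390: DF=(1 − 787/28390·(0.975800+0.941900))/(1+787/28390) = 9213/10000 ≈ 0.921300
step 4 [2y] zero: DF = P = 8981/10000 ≈ 0.898100
step 5 [2.5y] swap r/2=1312/46059: DF=(1 − 1312/46059·(0.975800+0.941900+0.921300+0.898100))/(1+1312/46059) = 543/625 ≈ 0.868800
step 6 [3y] bond c/2=9/200: DF=(1074093/1000000 − 9/200·(0.975800+0.941900+0.921300+0.898100+0.868800))/(1+9/200) = 1659/2000 ≈ 0.829500
step 7 [3.5y] swap r/2=1735/62619: DF=(1 − 1735/62619·(0.975800+0.941900+0.921300+0.898100+0.868800+0.829500))/(1+1735/62619) = 1653/2000 ≈ 0.826500

1 1/2 4879/5000
2 1 9419/10000
3 3/2 9213/10000
4 2 8981/10000
5 5/2 543/625
6 3 1659/2000
7 7/2 1653/2000
DF(3y) = 1659/2000 ≈ 0.829500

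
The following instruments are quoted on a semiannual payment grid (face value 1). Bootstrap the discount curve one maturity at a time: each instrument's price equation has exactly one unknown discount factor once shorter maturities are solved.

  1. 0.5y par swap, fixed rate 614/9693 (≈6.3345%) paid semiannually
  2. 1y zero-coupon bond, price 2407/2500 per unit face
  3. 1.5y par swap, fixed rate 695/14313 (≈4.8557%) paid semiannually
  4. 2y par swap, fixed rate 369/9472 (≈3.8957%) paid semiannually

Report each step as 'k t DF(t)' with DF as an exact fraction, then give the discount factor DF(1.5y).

1 1/2 9693/10000
2 1 2407/2500
3 3/2 1861/2000
4 2 4631/5000
DF(1.5y) = 1861/2000 ≈ 0.930500

step 1 [0.5y] swap r/2=307/9693: DF=(1 − 307/9693·(0))/(1+307/9693) = 9693/10000 ≈ 0.969300
step 2 [1y] zero: DF = P = 2407/2500 ≈ 0.962800
step 3 [1.5y] swap r/2=695/28626: DF=(1 − 695/28626·(0.969300+0.962800))/(1+695/28626) = 1861/2000 ≈ 0.930500
step 4 [2y] swap r/2=369/18944: DF=(1 − 369/18944·(0.969300+0.962800+0.930500))/(1+369/18944) = 4631/5000 ≈ 0.926200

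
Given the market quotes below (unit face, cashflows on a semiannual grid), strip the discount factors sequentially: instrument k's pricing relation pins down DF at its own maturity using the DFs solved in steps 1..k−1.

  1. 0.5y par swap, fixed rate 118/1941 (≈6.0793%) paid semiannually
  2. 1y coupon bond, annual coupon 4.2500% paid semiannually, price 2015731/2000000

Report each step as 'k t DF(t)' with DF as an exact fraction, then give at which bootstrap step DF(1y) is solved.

step 1 [0.5y] swap r/2=59/1941: DF=(1 − 59/1941·(0))/(1+59/1941) = 1941/2000 ≈ 0.970500
step 2 [1y] bond c/2=17/800: DF=(2015731/2000000 − 17/800·(0.970500))/(1+17/800) = 9667/10000 ≈ 0.966700

1 1/2 1941/2000
2 1 9667/10000
DF(1y) is solved at step 2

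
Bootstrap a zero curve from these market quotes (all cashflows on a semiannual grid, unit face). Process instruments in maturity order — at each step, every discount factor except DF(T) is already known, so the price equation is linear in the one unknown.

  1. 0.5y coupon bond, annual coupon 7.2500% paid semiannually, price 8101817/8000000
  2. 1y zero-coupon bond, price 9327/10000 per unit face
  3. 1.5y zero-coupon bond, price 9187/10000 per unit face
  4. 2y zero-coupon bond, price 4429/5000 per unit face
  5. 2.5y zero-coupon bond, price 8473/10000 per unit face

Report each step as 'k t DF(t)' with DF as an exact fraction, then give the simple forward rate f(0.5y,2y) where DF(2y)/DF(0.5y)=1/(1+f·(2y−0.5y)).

step 1 [0.5y] bond c/2=29/800: DF=(8101817/8000000 − 29/800·(0))/(1+29/800) = 9773/10000 ≈ 0.977300
step 2 [1y] zero: DF = P = 9327/10000 ≈ 0.932700
step 3 [1.5y] zero: DF = P = 9187/10000 ≈ 0.918700
step 4 [2y] zero: DF = P = 4429/5000 ≈ 0.885800
step 5 [2.5y] zero: DF = P = 8473/10000 ≈ 0.847300

1 1/2 9773/10000
2 1 9327/10000
3 3/2 9187/10000
4 2 4429/5000
5 5/2 8473/10000
f(0.5y,2y) = ((9773/10000)/(4429/5000) − 1)/(3/2) = 305/4429 ≈ 6.8864%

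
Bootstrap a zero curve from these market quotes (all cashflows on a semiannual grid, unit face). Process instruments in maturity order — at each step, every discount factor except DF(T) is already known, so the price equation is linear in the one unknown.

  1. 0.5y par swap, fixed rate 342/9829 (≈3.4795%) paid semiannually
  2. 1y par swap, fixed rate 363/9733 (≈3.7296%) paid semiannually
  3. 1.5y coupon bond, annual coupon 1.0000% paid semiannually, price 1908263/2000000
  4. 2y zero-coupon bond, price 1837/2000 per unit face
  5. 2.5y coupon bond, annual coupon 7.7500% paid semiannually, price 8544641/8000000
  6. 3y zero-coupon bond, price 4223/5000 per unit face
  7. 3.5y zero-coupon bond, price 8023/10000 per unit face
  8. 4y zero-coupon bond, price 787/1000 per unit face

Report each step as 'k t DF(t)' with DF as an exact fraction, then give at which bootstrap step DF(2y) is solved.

1 1/2 9829/10000
2 1 9637/10000
3 3/2 9397/10000
4 2 1837/2000
5 5/2 8863/10000
6 3 4223/5000
7 7/2 8023/10000
8 4 787/1000
DF(2y) is solved at step 4

step 1 [0.5y] swap r/2=171/9829: DF=(1 − 171/9829·(0))/(1+171/9829) = 9829/10000 ≈ 0.982900
step 2 [1y] swap r/2=363/19466: DF=(1 − 363/19466·(0.982900))/(1+363/19466) = 9637/10000 ≈ 0.963700
step 3 [1.5y] bond c/2=1/200: DF=(1908263/2000000 − 1/200·(0.982900+0.963700))/(1+1/200) = 9397/10000 ≈ 0.939700
step 4 [2y] zero: DF = P = 1837/2000 ≈ 0.918500
step 5 [2.5y] bond c/2=31/800: DF=(8544641/8000000 − 31/800·(0.982900+0.963700+0.939700+0.918500))/(1+31/800) = 8863/10000 ≈ 0.886300
step 6 [3y] zero: DF = P = 4223/5000 ≈ 0.844600
step 7 [3.5y] zero: DF = P = 8023/10000 ≈ 0.802300
step 8 [4y] zero: DF = P = 787/1000 ≈ 0.787000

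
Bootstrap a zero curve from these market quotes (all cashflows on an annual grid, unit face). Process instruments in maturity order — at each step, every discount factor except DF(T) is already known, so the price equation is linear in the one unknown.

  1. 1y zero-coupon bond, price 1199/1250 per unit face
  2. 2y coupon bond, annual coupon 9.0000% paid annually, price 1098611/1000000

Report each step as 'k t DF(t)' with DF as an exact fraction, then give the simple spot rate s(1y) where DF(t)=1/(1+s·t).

step 1 [1y] zero: DF = P = 1199/1250 ≈ 0.959200
step 2 [2y] bond c/1=9/100: DF=(1098611/1000000 − 9/100·(0.959200))/(1+9/100) = 9287/10000 ≈ 0.928700

1 1 1199/1250
2 2 9287/10000
s(1y) = (1/(1199/1250) − 1)/(1) = 51/1199 ≈ 4.2535%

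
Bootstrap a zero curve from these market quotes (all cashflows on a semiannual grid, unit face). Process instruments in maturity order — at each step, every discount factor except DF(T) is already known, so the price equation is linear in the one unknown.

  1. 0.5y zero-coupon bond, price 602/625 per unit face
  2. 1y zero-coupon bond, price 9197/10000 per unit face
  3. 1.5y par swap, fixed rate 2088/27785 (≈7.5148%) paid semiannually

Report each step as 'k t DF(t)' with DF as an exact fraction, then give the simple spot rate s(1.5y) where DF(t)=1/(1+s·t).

1 1/2 602/625
2 1 9197/10000
3 3/2 2239/2500
s(1.5y) = (1/(2239/2500) − 1)/(3/2) = 174/2239 ≈ 7.7713%

step 1 [0.5y] zero: DF = P = 602/625 ≈ 0.963200
step 2 [1y] zero: DF = P = 9197/10000 ≈ 0.919700
step 3 [1.5y] swap r/2=1044/27785: DF=(1 − 1044/27785·(0.963200+0.919700))/(1+1044/27785) = 2239/2500 ≈ 0.895600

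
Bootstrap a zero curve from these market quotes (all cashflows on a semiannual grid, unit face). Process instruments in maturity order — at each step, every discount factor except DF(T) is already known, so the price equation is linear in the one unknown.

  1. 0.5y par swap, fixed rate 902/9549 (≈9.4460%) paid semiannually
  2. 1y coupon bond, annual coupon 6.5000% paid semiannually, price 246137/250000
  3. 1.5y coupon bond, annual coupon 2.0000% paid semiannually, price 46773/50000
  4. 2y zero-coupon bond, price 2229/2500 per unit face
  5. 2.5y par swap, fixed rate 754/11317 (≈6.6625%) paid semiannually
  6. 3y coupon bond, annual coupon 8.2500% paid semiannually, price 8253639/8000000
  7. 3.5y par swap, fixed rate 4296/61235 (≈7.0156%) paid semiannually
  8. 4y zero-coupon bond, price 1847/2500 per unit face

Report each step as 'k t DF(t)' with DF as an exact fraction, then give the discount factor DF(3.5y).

step 1 [0.5y] swap r/2=451/9549: DF=(1 − 451/9549·(0))/(1+451/9549) = 9549/10000 ≈ 0.954900
step 2 [1y] bond c/2=13/400: DF=(246137/250000 − 13/400·(0.954900))/(1+13/400) = 1847/2000 ≈ 0.923500
step 3 [1.5y] bond c/2=1/100: DF=(46773/50000 − 1/100·(0.954900+0.923500))/(1+1/100) = 2269/2500 ≈ 0.907600
step 4 [2y] zero: DF = P = 2229/2500 ≈ 0.891600
step 5 [2.5y] swap r/2=377/11317: DF=(1 − 377/11317·(0.954900+0.923500+0.907600+0.891600))/(1+377/11317) = 2123/2500 ≈ 0.849200
step 6 [3y] bond c/2=33/800: DF=(8253639/8000000 − 33/800·(0.954900+0.923500+0.907600+0.891600+0.849200))/(1+33/800) = 1623/2000 ≈ 0.811500
step 7 [3.5y] swap r/2=2148/61235: DF=(1 − 2148/61235·(0.954900+0.923500+0.907600+0.891600+0.849200+0.811500))/(1+2148/61235) = 1963/2500 ≈ 0.785200
step 8 [4y] zero: DF = P = 1847/2500 ≈ 0.738800

1 1/2 9549/10000
2 1 1847/2000
3 3/2 2269/2500
4 2 2229/2500
5 5/2 2123/2500
6 3 1623/2000
7 7/2 1963/2500
8 4 1847/2500
DF(3.5y) = 1963/2500 ≈ 0.785200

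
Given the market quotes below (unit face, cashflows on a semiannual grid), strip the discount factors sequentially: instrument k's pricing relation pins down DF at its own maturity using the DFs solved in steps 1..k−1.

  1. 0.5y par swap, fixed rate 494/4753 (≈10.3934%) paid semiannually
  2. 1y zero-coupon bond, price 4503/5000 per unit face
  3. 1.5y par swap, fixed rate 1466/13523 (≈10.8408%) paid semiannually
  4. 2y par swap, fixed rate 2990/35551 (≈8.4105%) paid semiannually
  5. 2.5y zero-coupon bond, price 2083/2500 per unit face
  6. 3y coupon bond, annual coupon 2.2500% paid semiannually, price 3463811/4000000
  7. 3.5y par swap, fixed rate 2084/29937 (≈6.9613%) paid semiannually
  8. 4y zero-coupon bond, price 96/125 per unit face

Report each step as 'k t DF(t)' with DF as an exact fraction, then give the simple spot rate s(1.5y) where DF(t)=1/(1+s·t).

1 1/2 4753/5000
2 1 4503/5000
3 3/2 4267/5000
4 2 1701/2000
5 5/2 2083/2500
6 3 323/400
7 7/2 1979/2500
8 4 96/125
s(1.5y) = (1/(4267/5000) − 1)/(3/2) = 1466/12801 ≈ 11.4522%

step 1 [0.5y] swap r/2=247/4753: DF=(1 − 247/4753·(0))/(1+247/4753) = 4753/5000 ≈ 0.950600
step 2 [1y] zero: DF = P = 4503/5000 ≈ 0.900600
step 3 [1.5y] swap r/2=733/13523: DF=(1 − 733/13523·(0.950600+0.900600))/(1+733/13523) = 4267/5000 ≈ 0.853400
step 4 [2y] swap r/2=1495/35551: DF=(1 − 1495/35551·(0.950600+0.900600+0.853400))/(1+1495/35551) = 1701/2000 ≈ 0.850500
step 5 [2.5y] zero: DF = P = 2083/2500 ≈ 0.833200
step 6 [3y] bond c/2=9/800: DF=(3463811/4000000 − 9/800·(0.950600+0.900600+0.853400+0.850500+0.833200))/(1+9/800) = 323/400 ≈ 0.807500
step 7 [3.5y] swap r/2=1042/29937: DF=(1 − 1042/29937·(0.950600+0.900600+0.853400+0.850500+0.833200+0.807500))/(1+1042/29937) = 1979/2500 ≈ 0.791600
step 8 [4y] zero: DF = P = 96/125 ≈ 0.768000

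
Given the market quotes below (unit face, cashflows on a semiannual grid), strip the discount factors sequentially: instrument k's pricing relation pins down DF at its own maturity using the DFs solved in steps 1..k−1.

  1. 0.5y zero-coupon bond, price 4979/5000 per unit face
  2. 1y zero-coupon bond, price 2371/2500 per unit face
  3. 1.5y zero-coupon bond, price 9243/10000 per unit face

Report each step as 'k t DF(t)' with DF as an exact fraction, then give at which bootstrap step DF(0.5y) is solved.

1 1/2 4979/5000
2 1 2371/2500
3 3/2 9243/10000
DF(0.5y) is solved at step 1

step 1 [0.5y] zero: DF = P = 4979/5000 ≈ 0.995800
step 2 [1y] zero: DF = P = 2371/2500 ≈ 0.948400
step 3 [1.5y] zero: DF = P = 9243/10000 ≈ 0.924300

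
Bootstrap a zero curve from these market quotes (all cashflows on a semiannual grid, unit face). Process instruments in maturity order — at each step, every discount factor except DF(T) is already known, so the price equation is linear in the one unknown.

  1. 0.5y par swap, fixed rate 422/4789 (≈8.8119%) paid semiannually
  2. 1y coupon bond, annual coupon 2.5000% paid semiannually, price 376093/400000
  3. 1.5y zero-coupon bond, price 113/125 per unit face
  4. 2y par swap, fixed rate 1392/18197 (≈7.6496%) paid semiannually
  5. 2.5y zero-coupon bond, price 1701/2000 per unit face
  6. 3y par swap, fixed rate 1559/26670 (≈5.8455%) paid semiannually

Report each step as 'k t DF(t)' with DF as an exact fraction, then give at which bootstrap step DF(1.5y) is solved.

step 1 [0.5y] swap r/2=211/4789: DF=(1 − 211/4789·(0))/(1+211/4789) = 4789/5000 ≈ 0.957800
step 2 [1y] bond c/2=1/80: DF=(376093/400000 − 1/80·(0.957800))/(1+1/80) = 573/625 ≈ 0.916800
step 3 [1.5y] zero: DF = P = 113/125 ≈ 0.904000
step 4 [2y] swap r/2=696/18197: DF=(1 − 696/18197·(0.957800+0.916800+0.904000))/(1+696/18197) = 538/625 ≈ 0.860800
step 5 [2.5y] zero: DF = P = 1701/2000 ≈ 0.850500
step 6 [3y] swap r/2=1559/53340: DF=(1 − 1559/53340·(0.957800+0.916800+0.904000+0.860800+0.850500))/(1+1559/53340) = 8441/10000 ≈ 0.844100

1 1/2 4789/5000
2 1 573/625
3 3/2 113/125
4 2 538/625
5 5/2 1701/2000
6 3 8441/10000
DF(1.5y) is solved at step 3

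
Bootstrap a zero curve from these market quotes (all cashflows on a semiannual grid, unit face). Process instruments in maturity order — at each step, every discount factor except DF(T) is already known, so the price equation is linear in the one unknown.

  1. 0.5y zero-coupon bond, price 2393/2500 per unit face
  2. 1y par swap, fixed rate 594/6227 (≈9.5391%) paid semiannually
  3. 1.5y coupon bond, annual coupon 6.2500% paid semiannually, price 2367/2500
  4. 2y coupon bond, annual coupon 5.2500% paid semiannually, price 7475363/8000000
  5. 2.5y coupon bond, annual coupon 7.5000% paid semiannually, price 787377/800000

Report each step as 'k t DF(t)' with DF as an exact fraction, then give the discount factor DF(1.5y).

1 1/2 2393/2500
2 1 9109/10000
3 3/2 1723/2000
4 2 8407/10000
5 5/2 2049/2500
DF(1.5y) = 1723/2000 ≈ 0.861500

step 1 [0.5y] zero: DF = P = 2393/2500 ≈ 0.957200
step 2 [1y] swap r/2=297/6227: DF=(1 − 297/6227·(0.957200))/(1+297/6227) = 9109/10000 ≈ 0.910900
step 3 [1.5y] bond c/2=1/32: DF=(2367/2500 − 1/32·(0.957200+0.910900))/(1+1/32) = 1723/2000 ≈ 0.861500
step 4 [2y] bond c/2=21/800: DF=(7475363/8000000 − 21/800·(0.957200+0.910900+0.861500))/(1+21/800) = 8407/10000 ≈ 0.840700
step 5 [2.5y] bond c/2=3/80: DF=(787377/800000 − 3/80·(0.957200+0.910900+0.861500+0.840700))/(1+3/80) = 2049/2500 ≈ 0.819600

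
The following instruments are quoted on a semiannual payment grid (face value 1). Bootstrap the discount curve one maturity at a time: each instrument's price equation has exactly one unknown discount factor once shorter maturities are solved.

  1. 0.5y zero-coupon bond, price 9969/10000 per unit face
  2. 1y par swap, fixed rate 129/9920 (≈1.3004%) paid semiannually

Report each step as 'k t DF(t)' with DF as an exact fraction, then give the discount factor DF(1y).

1 1/2 9969/10000
2 1 9871/10000
DF(1y) = 9871/10000 ≈ 0.987100

step 1 [0.5y] zero: DF = P = 9969/10000 ≈ 0.996900
step 2 [1y] swap r/2=129/19840: DF=(1 − 129/19840·(0.996900))/(1+129/19840) = 9871/10000 ≈ 0.987100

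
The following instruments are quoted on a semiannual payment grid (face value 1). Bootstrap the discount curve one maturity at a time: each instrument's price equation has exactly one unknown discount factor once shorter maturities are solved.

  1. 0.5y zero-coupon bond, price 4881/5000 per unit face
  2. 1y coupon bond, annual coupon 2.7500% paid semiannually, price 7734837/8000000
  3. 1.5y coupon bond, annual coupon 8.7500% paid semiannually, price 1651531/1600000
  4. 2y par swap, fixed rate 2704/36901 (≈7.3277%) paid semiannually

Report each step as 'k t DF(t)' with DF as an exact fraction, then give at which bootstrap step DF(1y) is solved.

1 1/2 4881/5000
2 1 1881/2000
3 3/2 4543/5000
4 2 1081/1250
DF(1y) is solved at step 2

step 1 [0.5y] zero: DF = P = 4881/5000 ≈ 0.976200
step 2 [1y] bond c/2=11/800: DF=(7734837/8000000 − 11/800·(0.976200))/(1+11/800) = 1881/2000 ≈ 0.940500
step 3 [1.5y] bond c/2=7/160: DF=(1651531/1600000 − 7/160·(0.976200+0.940500))/(1+7/160) = 4543/5000 ≈ 0.908600
step 4 [2y] swap r/2=1352/36901: DF=(1 − 1352/36901·(0.976200+0.940500+0.908600))/(1+1352/36901) = 1081/1250 ≈ 0.864800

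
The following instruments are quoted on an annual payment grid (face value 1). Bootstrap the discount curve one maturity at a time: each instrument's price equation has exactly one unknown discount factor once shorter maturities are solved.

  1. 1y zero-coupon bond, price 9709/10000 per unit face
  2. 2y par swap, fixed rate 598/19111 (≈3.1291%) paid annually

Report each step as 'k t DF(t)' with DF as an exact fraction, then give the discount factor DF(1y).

1 1 9709/10000
2 2 4701/5000
DF(1y) = 9709/10000 ≈ 0.970900

step 1 [1y] zero: DF = P = 9709/10000 ≈ 0.970900
step 2 [2y] swap r/1=598/19111: DF=(1 − 598/19111·(0.970900))/(1+598/19111) = 4701/5000 ≈ 0.940200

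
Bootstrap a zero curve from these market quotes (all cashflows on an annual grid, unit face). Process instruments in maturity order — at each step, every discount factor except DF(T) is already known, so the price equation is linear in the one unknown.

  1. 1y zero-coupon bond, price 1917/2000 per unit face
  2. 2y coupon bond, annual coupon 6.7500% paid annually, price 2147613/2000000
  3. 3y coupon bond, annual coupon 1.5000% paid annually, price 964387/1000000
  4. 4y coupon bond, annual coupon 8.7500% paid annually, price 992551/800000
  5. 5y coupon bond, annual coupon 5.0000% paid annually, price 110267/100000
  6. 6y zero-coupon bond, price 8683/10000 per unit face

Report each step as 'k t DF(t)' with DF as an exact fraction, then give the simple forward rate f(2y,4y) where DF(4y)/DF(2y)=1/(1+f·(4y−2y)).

1 1 1917/2000
2 2 9453/10000
3 3 461/500
4 4 1827/2000
5 5 8721/10000
6 6 8683/10000
f(2y,4y) = ((9453/10000)/(1827/2000) − 1)/(2) = 53/3045 ≈ 1.7406%

step 1 [1y] zero: DF = P = 1917/2000 ≈ 0.958500
step 2 [2y] bond c/1=27/400: DF=(2147613/2000000 − 27/400·(0.958500))/(1+27/400) = 9453/10000 ≈ 0.945300
step 3 [3y] bond c/1=3/200: DF=(964387/1000000 − 3/200·(0.958500+0.945300))/(1+3/200) = 461/500 ≈ 0.922000
step 4 [4y] bond c/1=7/80: DF=(992551/800000 − 7/80·(0.958500+0.945300+0.922000))/(1+7/80) = 1827/2000 ≈ 0.913500
step 5 [5y] bond c/1=1/20: DF=(110267/100000 − 1/20·(0.958500+0.945300+0.922000+0.913500))/(1+1/20) = 8721/10000 ≈ 0.872100
step 6 [6y] zero: DF = P = 8683/10000 ≈ 0.868300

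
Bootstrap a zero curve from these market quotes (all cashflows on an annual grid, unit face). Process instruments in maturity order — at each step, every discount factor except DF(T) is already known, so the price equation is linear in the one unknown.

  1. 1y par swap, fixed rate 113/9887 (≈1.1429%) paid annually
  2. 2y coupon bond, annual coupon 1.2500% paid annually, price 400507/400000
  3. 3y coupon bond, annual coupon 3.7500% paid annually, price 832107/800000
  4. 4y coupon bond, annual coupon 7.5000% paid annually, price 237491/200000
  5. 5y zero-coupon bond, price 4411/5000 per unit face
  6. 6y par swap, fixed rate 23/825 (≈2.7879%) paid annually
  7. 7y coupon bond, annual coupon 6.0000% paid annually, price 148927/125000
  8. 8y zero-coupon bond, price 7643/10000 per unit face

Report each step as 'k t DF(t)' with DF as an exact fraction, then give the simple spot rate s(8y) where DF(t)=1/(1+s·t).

step 1 [1y] swap r/1=113/9887: DF=(1 − 113/9887·(0))/(1+113/9887) = 9887/10000 ≈ 0.988700
step 2 [2y] bond c/1=1/80: DF=(400507/400000 − 1/80·(0.988700))/(1+1/80) = 9767/10000 ≈ 0.976700
step 3 [3y] bond c/1=3/80: DF=(832107/800000 − 3/80·(0.988700+0.976700))/(1+3/80) = 1863/2000 ≈ 0.931500
step 4 [4y] bond c/1=3/40: DF=(237491/200000 − 3/40·(0.988700+0.976700+0.931500))/(1+3/40) = 361/400 ≈ 0.902500
step 5 [5y] zero: DF = P = 4411/5000 ≈ 0.882200
step 6 [6y] swap r/1=23/825: DF=(1 − 23/825·(0.988700+0.976700+0.931500+0.902500+0.882200))/(1+23/825) = 8459/10000 ≈ 0.845900
step 7 [7y] bond c/1=3/50: DF=(148927/125000 − 3/50·(0.988700+0.976700+0.931500+0.902500+0.882200+0.845900))/(1+3/50) = 8111/10000 ≈ 0.811100
step 8 [8y] zero: DF = P = 7643/10000 ≈ 0.764300

1 1 9887/10000
2 2 9767/10000
3 3 1863/2000
4 4 361/400
5 5 4411/5000
6 6 8459/10000
7 7 8111/10000
8 8 7643/10000
s(8y) = (1/(7643/10000) − 1)/(8) = 2357/61144 ≈ 3.8548%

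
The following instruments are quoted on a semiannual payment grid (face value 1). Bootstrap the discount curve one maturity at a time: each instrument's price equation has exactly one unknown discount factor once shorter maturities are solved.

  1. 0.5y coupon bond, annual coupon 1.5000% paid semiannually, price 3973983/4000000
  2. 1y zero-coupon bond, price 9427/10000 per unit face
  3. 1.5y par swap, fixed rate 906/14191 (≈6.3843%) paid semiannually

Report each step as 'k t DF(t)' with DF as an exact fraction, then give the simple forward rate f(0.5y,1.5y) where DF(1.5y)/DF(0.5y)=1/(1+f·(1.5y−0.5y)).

step 1 [0.5y] bond c/2=3/400: DF=(3973983/4000000 − 3/400·(0))/(1+3/400) = 9861/10000 ≈ 0.986100
step 2 [1y] zero: DF = P = 9427/10000 ≈ 0.942700
step 3 [1.5y] swap r/2=453/14191: DF=(1 − 453/14191·(0.986100+0.942700))/(1+453/14191) = 4547/5000 ≈ 0.909400

1 1/2 9861/10000
2 1 9427/10000
3 3/2 4547/5000
f(0.5y,1.5y) = ((9861/10000)/(4547/5000) − 1)/(1) = 767/9094 ≈ 8.4341%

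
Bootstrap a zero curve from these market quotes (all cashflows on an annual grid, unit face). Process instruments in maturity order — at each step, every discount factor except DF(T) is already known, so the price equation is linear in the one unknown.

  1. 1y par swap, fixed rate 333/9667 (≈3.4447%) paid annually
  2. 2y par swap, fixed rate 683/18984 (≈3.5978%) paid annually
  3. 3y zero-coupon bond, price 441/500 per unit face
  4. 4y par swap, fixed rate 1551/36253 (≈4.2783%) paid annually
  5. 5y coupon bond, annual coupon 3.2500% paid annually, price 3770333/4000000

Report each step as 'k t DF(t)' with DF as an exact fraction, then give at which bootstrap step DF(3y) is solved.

step 1 [1y] swap r/1=333/9667: DF=(1 − 333/9667·(0))/(1+333/9667) = 9667/10000 ≈ 0.966700
step 2 [2y] swap r/1=683/18984: DF=(1 − 683/18984·(0.966700))/(1+683/18984) = 9317/10000 ≈ 0.931700
step 3 [3y] zero: DF = P = 441/500 ≈ 0.882000
step 4 [4y] swap r/1=1551/36253: DF=(1 − 1551/36253·(0.966700+0.931700+0.882000))/(1+1551/36253) = 8449/10000 ≈ 0.844900
step 5 [5y] bond c/1=13/400: DF=(3770333/4000000 − 13/400·(0.966700+0.931700+0.882000+0.844900))/(1+13/400) = 1997/2500 ≈ 0.798800

1 1 9667/10000
2 2 9317/10000
3 3 441/500
4 4 8449/10000
5 5 1997/2500
DF(3y) is solved at step 3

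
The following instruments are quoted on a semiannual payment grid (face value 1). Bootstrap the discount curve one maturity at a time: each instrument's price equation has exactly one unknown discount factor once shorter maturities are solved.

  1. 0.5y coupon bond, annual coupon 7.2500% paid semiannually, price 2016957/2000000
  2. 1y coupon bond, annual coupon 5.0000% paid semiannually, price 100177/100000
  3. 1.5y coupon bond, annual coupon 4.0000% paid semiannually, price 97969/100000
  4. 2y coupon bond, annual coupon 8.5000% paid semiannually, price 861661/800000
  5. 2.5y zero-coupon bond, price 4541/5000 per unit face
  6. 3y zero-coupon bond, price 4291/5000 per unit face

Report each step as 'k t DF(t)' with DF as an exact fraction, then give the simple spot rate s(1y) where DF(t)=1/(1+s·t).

step 1 [0.5y] bond c/2=29/800: DF=(2016957/2000000 − 29/800·(0))/(1+29/800) = 2433/2500 ≈ 0.973200
step 2 [1y] bond c/2=1/40: DF=(100177/100000 − 1/40·(0.973200))/(1+1/40) = 596/625 ≈ 0.953600
step 3 [1.5y] bond c/2=1/50: DF=(97969/100000 − 1/50·(0.973200+0.953600))/(1+1/50) = 9227/10000 ≈ 0.922700
step 4 [2y] bond c/2=17/400: DF=(861661/800000 − 17/400·(0.973200+0.953600+0.922700))/(1+17/400) = 917/1000 ≈ 0.917000
step 5 [2.5y] zero: DF = P = 4541/5000 ≈ 0.908200
step 6 [3y] zero: DF = P = 4291/5000 ≈ 0.858200

1 1/2 2433/2500
2 1 596/625
3 3/2 9227/10000
4 2 917/1000
5 5/2 4541/5000
6 3 4291/5000
s(1y) = (1/(596/625) − 1)/(1) = 29/596 ≈ 4.8658%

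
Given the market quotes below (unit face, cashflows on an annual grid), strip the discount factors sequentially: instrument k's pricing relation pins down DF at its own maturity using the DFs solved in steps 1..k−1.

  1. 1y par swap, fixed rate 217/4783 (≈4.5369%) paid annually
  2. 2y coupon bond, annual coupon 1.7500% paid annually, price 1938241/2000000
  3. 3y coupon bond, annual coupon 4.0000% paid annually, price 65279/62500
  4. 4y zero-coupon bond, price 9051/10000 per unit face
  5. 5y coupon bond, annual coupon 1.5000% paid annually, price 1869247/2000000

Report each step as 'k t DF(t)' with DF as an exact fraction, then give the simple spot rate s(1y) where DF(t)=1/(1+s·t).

1 1 4783/5000
2 2 117/125
3 3 1863/2000
4 4 9051/10000
5 5 8657/10000
s(1y) = (1/(4783/5000) − 1)/(1) = 217/4783 ≈ 4.5369%

step 1 [1y] swap r/1=217/4783: DF=(1 − 217/4783·(0))/(1+217/4783) = 4783/5000 ≈ 0.956600
step 2 [2y] bond c/1=7/400: DF=(1938241/2000000 − 7/400·(0.956600))/(1+7/400) = 117/125 ≈ 0.936000
step 3 [3y] bond c/1=1/25: DF=(65279/62500 − 1/25·(0.956600+0.936000))/(1+1/25) = 1863/2000 ≈ 0.931500
step 4 [4y] zero: DF = P = 9051/10000 ≈ 0.905100
step 5 [5y] bond c/1=3/200: DF=(1869247/2000000 − 3/200·(0.956600+0.936000+0.931500+0.905100))/(1+3/200) = 8657/10000 ≈ 0.865700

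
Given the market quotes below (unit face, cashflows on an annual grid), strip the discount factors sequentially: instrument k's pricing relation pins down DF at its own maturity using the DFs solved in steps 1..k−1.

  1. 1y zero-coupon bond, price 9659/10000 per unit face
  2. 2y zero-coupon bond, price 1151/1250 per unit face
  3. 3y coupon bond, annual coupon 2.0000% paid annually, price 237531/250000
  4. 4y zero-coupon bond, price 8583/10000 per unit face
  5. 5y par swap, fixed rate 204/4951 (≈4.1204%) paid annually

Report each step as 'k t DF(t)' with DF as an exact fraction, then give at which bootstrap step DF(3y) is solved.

step 1 [1y] zero: DF = P = 9659/10000 ≈ 0.965900
step 2 [2y] zero: DF = P = 1151/1250 ≈ 0.920800
step 3 [3y] bond c/1=1/50: DF=(237531/250000 − 1/50·(0.965900+0.920800))/(1+1/50) = 1789/2000 ≈ 0.894500
step 4 [4y] zero: DF = P = 8583/10000 ≈ 0.858300
step 5 [5y] swap r/1=204/4951: DF=(1 − 204/4951·(0.965900+0.920800+0.894500+0.858300))/(1+204/4951) = 2041/2500 ≈ 0.816400

1 1 9659/10000
2 2 1151/1250
3 3 1789/2000
4 4 8583/10000
5 5 2041/2500
DF(3y) is solved at step 3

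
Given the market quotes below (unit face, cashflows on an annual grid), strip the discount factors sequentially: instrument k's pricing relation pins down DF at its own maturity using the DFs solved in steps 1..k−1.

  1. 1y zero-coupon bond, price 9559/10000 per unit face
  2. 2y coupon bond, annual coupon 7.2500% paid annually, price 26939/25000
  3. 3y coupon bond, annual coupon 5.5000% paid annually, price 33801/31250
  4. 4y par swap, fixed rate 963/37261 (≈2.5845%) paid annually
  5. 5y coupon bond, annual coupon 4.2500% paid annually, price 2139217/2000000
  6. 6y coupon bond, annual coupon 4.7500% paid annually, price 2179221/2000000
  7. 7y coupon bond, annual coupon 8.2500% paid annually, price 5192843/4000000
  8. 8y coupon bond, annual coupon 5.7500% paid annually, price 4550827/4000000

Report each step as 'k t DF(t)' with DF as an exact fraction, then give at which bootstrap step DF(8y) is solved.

step 1 [1y] zero: DF = P = 9559/10000 ≈ 0.955900
step 2 [2y] bond c/1=29/400: DF=(26939/25000 − 29/400·(0.955900))/(1+29/400) = 9401/10000 ≈ 0.940100
step 3 [3y] bond c/1=11/200: DF=(33801/31250 − 11/200·(0.955900+0.940100))/(1+11/200) = 579/625 ≈ 0.926400
step 4 [4y] swap r/1=963/37261: DF=(1 − 963/37261·(0.955900+0.940100+0.926400))/(1+963/37261) = 9037/10000 ≈ 0.903700
step 5 [5y] bond c/1=17/400: DF=(2139217/2000000 − 17/400·(0.955900+0.940100+0.926400+0.903700))/(1+17/400) = 8741/10000 ≈ 0.874100
step 6 [6y] bond c/1=19/400: DF=(2179221/2000000 − 19/400·(0.955900+0.940100+0.926400+0.903700+0.874100))/(1+19/400) = 2079/2500 ≈ 0.831600
step 7 [7y] bond c/1=33/400: DF=(5192843/4000000 − 33/400·(0.955900+0.940100+0.926400+0.903700+0.874100+0.831600))/(1+33/400) = 7853/10000 ≈ 0.785300
step 8 [8y] bond c/1=23/400: DF=(4550827/4000000 − 23/400·(0.955900+0.940100+0.926400+0.903700+0.874100+0.831600+0.785300))/(1+23/400) = 3689/5000 ≈ 0.737800

1 1 9559/10000
2 2 9401/10000
3 3 579/625
4 4 9037/10000
5 5 8741/10000
6 6 2079/2500
7 7 7853/10000
8 8 3689/5000
DF(8y) is solved at step 8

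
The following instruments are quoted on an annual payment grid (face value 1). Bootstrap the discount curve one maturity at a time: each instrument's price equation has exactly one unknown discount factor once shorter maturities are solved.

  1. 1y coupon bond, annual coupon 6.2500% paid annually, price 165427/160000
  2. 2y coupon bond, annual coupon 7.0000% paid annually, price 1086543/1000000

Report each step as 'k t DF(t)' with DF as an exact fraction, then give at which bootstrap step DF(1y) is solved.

step 1 [1y] bond c/1=1/16: DF=(165427/160000 − 1/16·(0))/(1+1/16) = 9731/10000 ≈ 0.973100
step 2 [2y] bond c/1=7/100: DF=(1086543/1000000 − 7/100·(0.973100))/(1+7/100) = 4759/5000 ≈ 0.951800

1 1 9731/10000
2 2 4759/5000
DF(1y) is solved at step 1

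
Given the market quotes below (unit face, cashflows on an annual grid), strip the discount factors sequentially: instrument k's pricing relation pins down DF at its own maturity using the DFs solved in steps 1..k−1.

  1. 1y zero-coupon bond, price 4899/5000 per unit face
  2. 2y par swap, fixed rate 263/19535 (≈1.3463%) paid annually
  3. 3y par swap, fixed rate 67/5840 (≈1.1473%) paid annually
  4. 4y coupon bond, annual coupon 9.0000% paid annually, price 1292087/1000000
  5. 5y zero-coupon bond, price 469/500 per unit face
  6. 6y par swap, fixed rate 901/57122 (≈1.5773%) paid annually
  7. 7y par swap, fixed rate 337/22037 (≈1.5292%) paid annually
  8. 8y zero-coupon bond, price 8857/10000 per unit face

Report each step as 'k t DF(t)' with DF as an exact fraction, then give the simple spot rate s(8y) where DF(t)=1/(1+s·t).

1 1 4899/5000
2 2 9737/10000
3 3 1933/2000
4 4 9443/10000
5 5 469/500
6 6 9099/10000
7 7 8989/10000
8 8 8857/10000
s(8y) = (1/(8857/10000) − 1)/(8) = 1143/70856 ≈ 1.6131%

step 1 [1y] zero: DF = P = 4899/5000 ≈ 0.979800
step 2 [2y] swap r/1=263/19535: DF=(1 − 263/19535·(0.979800))/(1+263/19535) = 9737/10000 ≈ 0.973700
step 3 [3y] swap r/1=67/5840: DF=(1 − 67/5840·(0.979800+0.973700))/(1+67/5840) = 1933/2000 ≈ 0.966500
step 4 [4y] bond c/1=9/100: DF=(1292087/1000000 − 9/100·(0.979800+0.973700+0.966500))/(1+9/100) = 9443/10000 ≈ 0.944300
step 5 [5y] zero: DF = P = 469/500 ≈ 0.938000
step 6 [6y] swap r/1=901/57122: DF=(1 − 901/57122·(0.979800+0.973700+0.966500+0.944300+0.938000))/(1+901/57122) = 9099/10000 ≈ 0.909900
step 7 [7y] swap r/1=337/22037: DF=(1 − 337/22037·(0.979800+0.973700+0.966500+0.944300+0.938000+0.909900))/(1+337/22037) = 8989/10000 ≈ 0.898900
step 8 [8y] zero: DF = P = 8857/10000 ≈ 0.885700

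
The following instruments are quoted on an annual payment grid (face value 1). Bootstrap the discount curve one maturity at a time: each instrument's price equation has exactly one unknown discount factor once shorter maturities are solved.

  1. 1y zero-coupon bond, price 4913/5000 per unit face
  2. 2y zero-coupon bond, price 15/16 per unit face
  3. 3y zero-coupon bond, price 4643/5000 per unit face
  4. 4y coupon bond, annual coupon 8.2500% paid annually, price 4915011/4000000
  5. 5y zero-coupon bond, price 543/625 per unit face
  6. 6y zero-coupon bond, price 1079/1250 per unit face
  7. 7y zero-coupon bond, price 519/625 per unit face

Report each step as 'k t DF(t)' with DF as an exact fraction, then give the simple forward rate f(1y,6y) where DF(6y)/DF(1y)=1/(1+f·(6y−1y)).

1 1 4913/5000
2 2 15/16
3 3 4643/5000
4 4 459/500
5 5 543/625
6 6 1079/1250
7 7 519/625
f(1y,6y) = ((4913/5000)/(1079/1250) − 1)/(5) = 597/21580 ≈ 2.7665%

step 1 [1y] zero: DF = P = 4913/5000 ≈ 0.982600
step 2 [2y] zero: DF = P = 15/16 ≈ 0.937500
step 3 [3y] zero: DF = P = 4643/5000 ≈ 0.928600
step 4 [4y] bond c/1=33/400: DF=(4915011/4000000 − 33/400·(0.982600+0.937500+0.928600))/(1+33/400) = 459/500 ≈ 0.918000
step 5 [5y] zero: DF = P = 543/625 ≈ 0.868800
step 6 [6y] zero: DF = P = 1079/1250 ≈ 0.863200
step 7 [7y] zero: DF = P = 519/625 ≈ 0.830400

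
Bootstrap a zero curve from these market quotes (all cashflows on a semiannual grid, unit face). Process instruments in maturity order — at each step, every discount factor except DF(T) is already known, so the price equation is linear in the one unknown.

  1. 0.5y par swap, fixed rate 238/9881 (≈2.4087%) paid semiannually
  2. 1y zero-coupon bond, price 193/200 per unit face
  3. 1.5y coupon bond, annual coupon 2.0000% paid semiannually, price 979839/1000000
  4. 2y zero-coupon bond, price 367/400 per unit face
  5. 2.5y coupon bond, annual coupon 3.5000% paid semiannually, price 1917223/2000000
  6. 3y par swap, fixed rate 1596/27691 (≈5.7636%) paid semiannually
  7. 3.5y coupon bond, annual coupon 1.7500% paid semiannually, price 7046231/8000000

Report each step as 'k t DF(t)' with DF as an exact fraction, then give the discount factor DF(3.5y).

step 1 [0.5y] swap r/2=119/9881: DF=(1 − 119/9881·(0))/(1+119/9881) = 9881/10000 ≈ 0.988100
step 2 [1y] zero: DF = P = 193/200 ≈ 0.965000
step 3 [1.5y] bond c/2=1/100: DF=(979839/1000000 − 1/100·(0.988100+0.965000))/(1+1/100) = 2377/2500 ≈ 0.950800
step 4 [2y] zero: DF = P = 367/400 ≈ 0.917500
step 5 [2.5y] bond c/2=7/400: DF=(1917223/2000000 − 7/400·(0.988100+0.965000+0.950800+0.917500))/(1+7/400) = 2191/2500 ≈ 0.876400
step 6 [3y] swap r/2=798/27691: DF=(1 − 798/27691·(0.988100+0.965000+0.950800+0.917500+0.876400))/(1+798/27691) = 2101/2500 ≈ 0.840400
step 7 [3.5y] bond c/2=7/800: DF=(7046231/8000000 − 7/800·(0.988100+0.965000+0.950800+0.917500+0.876400+0.840400))/(1+7/800) = 8251/10000 ≈ 0.825100

1 1/2 9881/10000
2 1 193/200
3 3/2 2377/2500
4 2 367/400
5 5/2 2191/2500
6 3 2101/2500
7 7/2 8251/10000
DF(3.5y) = 8251/10000 ≈ 0.825100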